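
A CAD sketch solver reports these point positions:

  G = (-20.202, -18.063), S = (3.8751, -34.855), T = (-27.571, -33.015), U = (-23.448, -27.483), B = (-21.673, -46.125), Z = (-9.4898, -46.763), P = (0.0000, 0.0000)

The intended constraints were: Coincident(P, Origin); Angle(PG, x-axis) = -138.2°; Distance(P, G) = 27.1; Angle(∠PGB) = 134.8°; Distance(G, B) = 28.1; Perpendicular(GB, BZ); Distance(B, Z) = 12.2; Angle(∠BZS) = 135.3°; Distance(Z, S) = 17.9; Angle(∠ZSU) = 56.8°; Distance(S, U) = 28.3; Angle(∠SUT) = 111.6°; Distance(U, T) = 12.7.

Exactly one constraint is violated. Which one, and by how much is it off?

Distance(U, T) = 12.7 — off by 5.80.

P = (0.00, 0.00) ✓; PG at -138.2° ✓; |PG| = 27.10 ✓; ∠PGB = 134.8° ✓; |GB| = 28.10 ✓; ∠(GB, BZ) = 90.00° ✓; |BZ| = 12.20 ✓; ∠BZS = 135.3° ✓; |ZS| = 17.90 ✓; ∠ZSU = 56.80° ✓; |SU| = 28.30 ✓; ∠SUT = 111.6° ✓; |UT| = 6.899 ✗.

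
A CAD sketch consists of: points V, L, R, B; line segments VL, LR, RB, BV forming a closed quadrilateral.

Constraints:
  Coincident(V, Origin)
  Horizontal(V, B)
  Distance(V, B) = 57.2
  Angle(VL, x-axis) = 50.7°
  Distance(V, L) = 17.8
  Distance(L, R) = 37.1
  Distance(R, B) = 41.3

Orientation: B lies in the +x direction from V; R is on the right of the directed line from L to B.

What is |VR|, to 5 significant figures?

30.966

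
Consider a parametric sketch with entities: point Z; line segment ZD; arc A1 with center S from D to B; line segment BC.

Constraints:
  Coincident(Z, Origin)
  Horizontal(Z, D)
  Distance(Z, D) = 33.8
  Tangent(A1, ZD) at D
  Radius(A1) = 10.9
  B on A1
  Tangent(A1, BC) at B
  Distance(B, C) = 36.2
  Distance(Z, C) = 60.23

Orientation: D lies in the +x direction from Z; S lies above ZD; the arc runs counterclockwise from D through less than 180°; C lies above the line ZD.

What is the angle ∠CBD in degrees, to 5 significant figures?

127.90°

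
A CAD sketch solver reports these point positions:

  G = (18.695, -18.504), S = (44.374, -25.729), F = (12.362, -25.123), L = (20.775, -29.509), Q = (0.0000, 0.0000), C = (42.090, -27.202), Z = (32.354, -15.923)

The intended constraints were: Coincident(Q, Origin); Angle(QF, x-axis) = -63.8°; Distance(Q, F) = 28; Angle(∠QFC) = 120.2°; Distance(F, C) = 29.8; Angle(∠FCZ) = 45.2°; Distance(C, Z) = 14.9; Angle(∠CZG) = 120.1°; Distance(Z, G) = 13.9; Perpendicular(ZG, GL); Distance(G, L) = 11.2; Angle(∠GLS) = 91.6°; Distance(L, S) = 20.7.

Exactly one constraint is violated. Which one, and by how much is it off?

Distance(L, S) = 20.7 — off by 3.20.

Q = (0.00, 0.00) ✓; QF at -63.80° ✓; |QF| = 28.00 ✓; ∠QFC = 120.2° ✓; |FC| = 29.80 ✓; ∠FCZ = 45.20° ✓; |CZ| = 14.90 ✓; ∠CZG = 120.1° ✓; |ZG| = 13.90 ✓; ∠(ZG, GL) = 90.00° ✓; |GL| = 11.20 ✓; ∠GLS = 91.60° ✓; |LS| = 23.90 ✗.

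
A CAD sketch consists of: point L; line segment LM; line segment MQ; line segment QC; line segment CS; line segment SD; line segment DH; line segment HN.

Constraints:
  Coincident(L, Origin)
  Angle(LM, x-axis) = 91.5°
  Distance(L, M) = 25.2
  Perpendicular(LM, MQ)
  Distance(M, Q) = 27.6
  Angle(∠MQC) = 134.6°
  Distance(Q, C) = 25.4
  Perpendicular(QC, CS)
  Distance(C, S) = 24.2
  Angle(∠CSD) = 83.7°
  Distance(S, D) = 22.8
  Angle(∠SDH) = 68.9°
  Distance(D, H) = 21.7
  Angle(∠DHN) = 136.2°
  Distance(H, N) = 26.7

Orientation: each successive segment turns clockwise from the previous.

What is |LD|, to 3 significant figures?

16.2

L is at the origin; LM runs at 91.5° with length 25.2, so M = (-0.660, 25.2). LM is perpendicular to MQ, so MQ runs at 1.50°; with |MQ| = 27.6, Q = (26.9, 25.9). ∠MQC = 134.6° gives QC at -43.9° from the x-axis; with |QC| = 25.4, C = (45.2, 8.30). The perpendicularity gives CS at right angles to QC, so CS runs at -134°; with |CS| = 24.2, S = (28.5, -9.14). ∠CSD = 83.7° gives SD at 130° from the x-axis; with |SD| = 22.8, D = (13.9, 8.38). Then |LD| = |D − L| = 16.2.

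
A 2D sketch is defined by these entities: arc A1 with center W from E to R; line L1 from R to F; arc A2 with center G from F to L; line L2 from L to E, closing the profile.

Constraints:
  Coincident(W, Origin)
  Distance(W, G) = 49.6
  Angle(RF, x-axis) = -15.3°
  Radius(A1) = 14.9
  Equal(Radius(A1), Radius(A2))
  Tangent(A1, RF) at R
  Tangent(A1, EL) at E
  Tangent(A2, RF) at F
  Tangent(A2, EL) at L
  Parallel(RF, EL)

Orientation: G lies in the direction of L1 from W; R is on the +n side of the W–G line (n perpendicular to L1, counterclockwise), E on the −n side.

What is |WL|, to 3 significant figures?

51.8

The slot axis is L1's direction at -15.3°, so u = (cos -15.3°, sin -15.3°) = (0.965, -0.264) and n = (−sin -15.3°, cos -15.3°) = (0.264, 0.965). W is at the origin and G lies 49.6 along u from W, so G = 49.6·u = (47.8, -13.1). Tangency of A1 to both parallel lines with radius 14.9 puts R and E at W ± 14.9·n: R = (3.93, 14.4), E = (-3.93, -14.4). Equal radii place F and L the same way about G: F = G + 14.9·n = (51.8, 1.28), L = G − 14.9·n = (43.9, -27.5). Then |WL| = |L − W| = 51.8.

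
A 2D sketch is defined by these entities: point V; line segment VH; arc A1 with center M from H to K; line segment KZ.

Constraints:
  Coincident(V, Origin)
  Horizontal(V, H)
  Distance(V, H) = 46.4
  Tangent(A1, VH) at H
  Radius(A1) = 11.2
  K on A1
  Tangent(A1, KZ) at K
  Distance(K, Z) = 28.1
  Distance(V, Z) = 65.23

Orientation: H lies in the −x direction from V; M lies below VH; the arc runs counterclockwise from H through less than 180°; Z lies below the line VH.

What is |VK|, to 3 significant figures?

58.9

V is at the origin; VH is horizontal with |VH| = 46.4 and H on the −x side, so H = (-46.4, 0.00). Tangency of A1 to VH means the radius MH is perpendicular to VH, so M = H + (0, -11.2) = (-46.4, -11.2). Since MK ⟂ KZ (tangency), |MZ| = √(11.2² + 28.1²) = 30.2 regardless of where K sits on A1. So Z lies on both circle(V, 65.23) and circle(M, 30.2); the below-VH intersection is Z = (-50.6, -41.2). K is the foot of the tangent from Z: K = (-57.3, -13.9).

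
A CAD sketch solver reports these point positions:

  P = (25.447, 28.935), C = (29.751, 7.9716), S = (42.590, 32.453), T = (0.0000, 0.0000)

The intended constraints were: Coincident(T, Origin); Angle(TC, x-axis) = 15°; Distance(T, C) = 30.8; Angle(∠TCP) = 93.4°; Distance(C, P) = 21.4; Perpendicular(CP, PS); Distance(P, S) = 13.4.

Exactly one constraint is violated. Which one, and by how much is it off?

Distance(P, S) = 13.4 — off by 4.10.

T = (0.00, 0.00) ✓; TC at 15.00° ✓; |TC| = 30.80 ✓; ∠TCP = 93.40° ✓; |CP| = 21.40 ✓; ∠(CP, PS) = 90.01° ✓; |PS| = 17.50 ✗.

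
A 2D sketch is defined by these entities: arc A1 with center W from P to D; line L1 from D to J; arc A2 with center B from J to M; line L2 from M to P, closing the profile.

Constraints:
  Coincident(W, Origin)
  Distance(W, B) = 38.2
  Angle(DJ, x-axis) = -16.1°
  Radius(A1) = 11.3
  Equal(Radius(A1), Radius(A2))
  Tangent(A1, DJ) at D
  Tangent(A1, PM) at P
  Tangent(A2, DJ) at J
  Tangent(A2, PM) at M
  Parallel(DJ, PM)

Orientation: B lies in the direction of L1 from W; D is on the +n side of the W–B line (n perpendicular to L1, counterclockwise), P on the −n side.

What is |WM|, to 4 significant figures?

39.84

The slot axis is L1's direction at -16.1°, so u = (cos -16.1°, sin -16.1°) = (0.9608, -0.2773) and n = (−sin -16.1°, cos -16.1°) = (0.2773, 0.9608). W is at the origin and B lies 38.2 along u from W, so B = 38.2·u = (36.70, -10.59). Tangency of A1 to both parallel lines with radius 11.3 puts D and P at W ± 11.3·n: D = (3.134, 10.86), P = (-3.134, -10.86). Equal radii place J and M the same way about B: J = B + 11.3·n = (39.84, 0.2634), M = B − 11.3·n = (33.57, -21.45). Then |WM| = |M − W| = 39.84.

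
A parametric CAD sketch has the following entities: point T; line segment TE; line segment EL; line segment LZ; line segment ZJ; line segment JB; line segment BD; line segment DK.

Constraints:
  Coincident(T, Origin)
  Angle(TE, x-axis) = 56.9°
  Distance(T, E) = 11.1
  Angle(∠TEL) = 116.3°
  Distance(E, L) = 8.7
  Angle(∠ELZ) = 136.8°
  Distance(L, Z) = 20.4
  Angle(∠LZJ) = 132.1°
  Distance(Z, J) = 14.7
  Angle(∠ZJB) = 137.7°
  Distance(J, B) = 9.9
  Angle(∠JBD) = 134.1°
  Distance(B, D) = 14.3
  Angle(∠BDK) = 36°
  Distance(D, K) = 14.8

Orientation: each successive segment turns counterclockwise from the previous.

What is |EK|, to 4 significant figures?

30.60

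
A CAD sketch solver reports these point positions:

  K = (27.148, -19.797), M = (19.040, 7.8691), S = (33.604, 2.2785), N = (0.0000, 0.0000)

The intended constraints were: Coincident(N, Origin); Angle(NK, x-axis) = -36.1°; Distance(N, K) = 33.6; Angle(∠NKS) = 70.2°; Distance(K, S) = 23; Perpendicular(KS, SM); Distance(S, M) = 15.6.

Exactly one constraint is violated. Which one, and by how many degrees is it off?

Perpendicular(KS, SM) — off by 4.70°.

N = (0.00, 0.00) ✓; NK at -36.10° ✓; |NK| = 33.60 ✓; ∠NKS = 70.20° ✓; |KS| = 23.00 ✓; ∠(KS, SM) = 85.30° ✗; |SM| = 15.60 ✓.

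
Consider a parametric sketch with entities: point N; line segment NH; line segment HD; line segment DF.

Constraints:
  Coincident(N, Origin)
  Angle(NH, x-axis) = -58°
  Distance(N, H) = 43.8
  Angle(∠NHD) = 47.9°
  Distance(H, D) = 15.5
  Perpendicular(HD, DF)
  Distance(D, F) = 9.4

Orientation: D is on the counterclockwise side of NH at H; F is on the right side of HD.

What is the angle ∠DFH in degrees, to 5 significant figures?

58.765°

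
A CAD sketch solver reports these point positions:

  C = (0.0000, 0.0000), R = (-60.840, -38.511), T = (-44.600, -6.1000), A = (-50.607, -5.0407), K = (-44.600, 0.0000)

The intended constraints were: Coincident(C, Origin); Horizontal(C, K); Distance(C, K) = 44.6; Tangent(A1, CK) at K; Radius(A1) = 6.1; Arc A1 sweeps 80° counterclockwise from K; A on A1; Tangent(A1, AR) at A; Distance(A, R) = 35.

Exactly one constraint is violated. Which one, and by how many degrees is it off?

Tangent(A1, AR) at A — off by 7.00°.

C = (0.00, 0.00) ✓; C.y = 0.00, K.y = 0.00 ✓; |CK| = 44.60 ✓; ∠(TK, KC) = 90.00° ✓; |TK| = 6.100 ✓; bearing(T→A) − bearing(T→K) = 80.00° ✓; |TA| = 6.100 ✓; ∠(TA, AR) = 97.00° ✗; |AR| = 35.00 ✓.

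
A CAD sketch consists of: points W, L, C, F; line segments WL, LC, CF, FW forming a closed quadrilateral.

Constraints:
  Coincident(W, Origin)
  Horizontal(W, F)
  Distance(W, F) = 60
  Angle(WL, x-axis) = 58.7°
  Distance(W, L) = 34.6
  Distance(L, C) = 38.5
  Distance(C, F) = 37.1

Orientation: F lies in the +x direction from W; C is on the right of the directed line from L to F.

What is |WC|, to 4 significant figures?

25.34

Checks: W = (0.00, 0.00) ✓; |LC| = 38.50 ✓; |CF| = 37.10 ✓.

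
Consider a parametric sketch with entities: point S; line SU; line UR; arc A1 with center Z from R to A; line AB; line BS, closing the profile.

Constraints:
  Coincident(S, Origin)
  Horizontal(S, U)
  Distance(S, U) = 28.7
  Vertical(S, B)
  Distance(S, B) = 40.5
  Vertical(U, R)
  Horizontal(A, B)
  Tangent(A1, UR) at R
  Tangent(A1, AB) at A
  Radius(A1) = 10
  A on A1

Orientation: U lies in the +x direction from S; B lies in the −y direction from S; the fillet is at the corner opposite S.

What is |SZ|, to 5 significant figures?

35.776

S is at the origin; SU is horizontal with |SU| = 28.7 and U on the +x side, so U = (28.700, 0.0000). SB is vertical with |SB| = 40.5 and B on the −y side, so B = (0.0000, -40.500). The virtual corner opposite S is at (28.700, -40.500). A1 meets UR tangentially, so ZR is at right angles to UR and A1 meets AB tangentially, so ZA is at right angles to AB, with radius 10.0, so the center Z sits 10.0 in from both sides at Z = (18.700, -30.500). Then |SZ| = |Z − S| = 35.776.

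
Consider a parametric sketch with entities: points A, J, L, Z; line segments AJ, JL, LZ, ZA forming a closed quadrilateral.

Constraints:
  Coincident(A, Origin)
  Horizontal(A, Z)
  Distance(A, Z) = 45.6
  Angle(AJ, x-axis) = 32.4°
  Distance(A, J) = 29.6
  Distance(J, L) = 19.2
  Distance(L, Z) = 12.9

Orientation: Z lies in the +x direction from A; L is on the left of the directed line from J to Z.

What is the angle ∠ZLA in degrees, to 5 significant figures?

81.137°

Checks: |JL| = 19.20 ✓; |LZ| = 12.90 ✓.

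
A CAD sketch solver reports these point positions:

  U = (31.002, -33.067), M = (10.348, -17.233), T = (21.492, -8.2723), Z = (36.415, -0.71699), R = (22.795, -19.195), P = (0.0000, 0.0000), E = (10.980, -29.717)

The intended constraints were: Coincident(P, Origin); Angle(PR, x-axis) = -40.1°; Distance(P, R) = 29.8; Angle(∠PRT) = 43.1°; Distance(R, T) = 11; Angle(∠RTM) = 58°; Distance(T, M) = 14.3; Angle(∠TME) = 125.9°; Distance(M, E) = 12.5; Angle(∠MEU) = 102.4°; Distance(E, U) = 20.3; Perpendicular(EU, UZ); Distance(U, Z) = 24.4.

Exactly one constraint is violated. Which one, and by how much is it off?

Distance(U, Z) = 24.4 — off by 8.40.

P = (0.00, 0.00) ✓; PR at -40.10° ✓; |PR| = 29.80 ✓; ∠PRT = 43.10° ✓; |RT| = 11.00 ✓; ∠RTM = 58.00° ✓; |TM| = 14.30 ✓; ∠TME = 125.9° ✓; |ME| = 12.50 ✓; ∠MEU = 102.4° ✓; |EU| = 20.30 ✓; ∠(EU, UZ) = 90.00° ✓; |UZ| = 32.80 ✗.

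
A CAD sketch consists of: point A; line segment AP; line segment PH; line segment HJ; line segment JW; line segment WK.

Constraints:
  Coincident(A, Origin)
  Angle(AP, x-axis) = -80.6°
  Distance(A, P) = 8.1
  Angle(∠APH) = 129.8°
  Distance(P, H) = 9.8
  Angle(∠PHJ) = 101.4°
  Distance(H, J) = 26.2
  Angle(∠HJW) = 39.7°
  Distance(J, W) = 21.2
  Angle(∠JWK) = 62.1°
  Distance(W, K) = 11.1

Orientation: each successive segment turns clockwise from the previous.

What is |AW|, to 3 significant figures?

7.16

∠PHJ = 101.4° gives HJ at 151° from the x-axis; with |HJ| = 26.2, J = (-27.9, -2.55). ∠HJW = 39.7° gives JW at 10.3° from the x-axis; with |JW| = 21.2, W = (-7.05, 1.24). Then |AW| = |W − A| = 7.16.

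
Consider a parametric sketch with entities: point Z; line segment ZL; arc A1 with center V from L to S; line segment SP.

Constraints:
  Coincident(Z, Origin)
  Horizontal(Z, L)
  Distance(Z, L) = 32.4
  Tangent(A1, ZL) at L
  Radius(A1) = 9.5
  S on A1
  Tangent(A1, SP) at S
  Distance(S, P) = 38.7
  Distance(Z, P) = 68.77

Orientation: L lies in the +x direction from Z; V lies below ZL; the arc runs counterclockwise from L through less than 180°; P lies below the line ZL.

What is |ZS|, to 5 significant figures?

30.456

Z is at the origin; Z and L share the same y with |ZL| = 32.4 and L on the +x side, so L = (32.400, 0.0000). Tangency of A1 to ZL means the radius VL is perpendicular to ZL, so V = L + (0, -9.5) = (32.400, -9.5000). Since VS ⟂ SP (tangency), |VP| = √(9.5² + 38.7²) = 39.849 regardless of where S sits on A1. So P lies on both circle(Z, 68.77) and circle(V, 39.849); the below-ZL intersection is P = (53.345, -43.400). S is the foot of the tangent from P: S = (25.742, -16.276).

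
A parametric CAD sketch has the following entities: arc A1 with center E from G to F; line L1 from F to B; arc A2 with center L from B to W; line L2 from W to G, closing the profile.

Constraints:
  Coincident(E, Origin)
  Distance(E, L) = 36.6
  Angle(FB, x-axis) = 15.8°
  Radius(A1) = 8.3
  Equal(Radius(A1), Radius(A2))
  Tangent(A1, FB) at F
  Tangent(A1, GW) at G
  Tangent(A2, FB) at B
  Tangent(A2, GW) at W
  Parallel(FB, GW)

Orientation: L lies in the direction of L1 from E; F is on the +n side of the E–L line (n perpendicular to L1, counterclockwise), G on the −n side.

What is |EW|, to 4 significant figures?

37.53

Tangency of A1 to both parallel lines with radius 8.3 puts F and G at E ± 8.3·n: F = (-2.260, 7.986), G = (2.260, -7.986). Equal radii place B and W the same way about L: B = L + 8.3·n = (32.96, 17.95), W = L − 8.3·n = (37.48, 1.979). Then |EW| = |W − E| = 37.53.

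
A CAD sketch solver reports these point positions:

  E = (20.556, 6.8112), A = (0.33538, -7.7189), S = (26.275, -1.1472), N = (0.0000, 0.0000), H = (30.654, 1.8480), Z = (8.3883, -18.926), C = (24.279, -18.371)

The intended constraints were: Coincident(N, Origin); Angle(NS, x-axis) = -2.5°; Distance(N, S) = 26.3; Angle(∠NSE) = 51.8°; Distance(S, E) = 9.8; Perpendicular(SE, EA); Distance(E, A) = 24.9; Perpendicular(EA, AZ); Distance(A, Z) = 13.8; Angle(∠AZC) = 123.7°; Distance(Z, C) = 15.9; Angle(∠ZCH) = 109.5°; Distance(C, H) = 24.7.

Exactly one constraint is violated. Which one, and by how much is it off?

Distance(C, H) = 24.7 — off by 3.50.

N = (0.00, 0.00) ✓; NS at -2.500° ✓; |NS| = 26.30 ✓; ∠NSE = 51.80° ✓; |SE| = 9.800 ✓; ∠(SE, EA) = 90.00° ✓; |EA| = 24.90 ✓; ∠(EA, AZ) = 90.00° ✓; |AZ| = 13.80 ✓; ∠AZC = 123.7° ✓; |ZC| = 15.90 ✓; ∠ZCH = 109.5° ✓; |CH| = 21.20 ✗.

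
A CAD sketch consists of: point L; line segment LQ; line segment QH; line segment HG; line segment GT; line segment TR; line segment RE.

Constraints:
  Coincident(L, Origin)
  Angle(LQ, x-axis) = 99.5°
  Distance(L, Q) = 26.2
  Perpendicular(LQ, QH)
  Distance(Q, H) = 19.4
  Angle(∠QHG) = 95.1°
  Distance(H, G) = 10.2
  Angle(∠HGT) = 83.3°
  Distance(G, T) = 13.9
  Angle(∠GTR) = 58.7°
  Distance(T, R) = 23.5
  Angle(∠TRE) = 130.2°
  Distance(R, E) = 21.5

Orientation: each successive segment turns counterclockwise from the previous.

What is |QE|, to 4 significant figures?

42.44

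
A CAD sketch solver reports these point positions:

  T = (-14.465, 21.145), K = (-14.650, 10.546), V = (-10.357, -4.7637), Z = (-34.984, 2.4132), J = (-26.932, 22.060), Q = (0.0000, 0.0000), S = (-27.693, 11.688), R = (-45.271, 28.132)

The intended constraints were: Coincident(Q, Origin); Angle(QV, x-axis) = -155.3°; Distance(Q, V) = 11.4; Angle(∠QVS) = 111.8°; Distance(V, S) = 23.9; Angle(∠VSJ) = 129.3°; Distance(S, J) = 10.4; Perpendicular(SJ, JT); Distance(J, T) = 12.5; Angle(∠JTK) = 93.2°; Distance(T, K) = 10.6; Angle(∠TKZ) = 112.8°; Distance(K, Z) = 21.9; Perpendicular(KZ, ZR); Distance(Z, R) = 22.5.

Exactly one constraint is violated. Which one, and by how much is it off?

Distance(Z, R) = 22.5 — off by 5.20.

Q = (0.00, 0.00) ✓; QV at -155.3° ✓; |QV| = 11.40 ✓; ∠QVS = 111.8° ✓; |VS| = 23.90 ✓; ∠VSJ = 129.3° ✓; |SJ| = 10.40 ✓; ∠(SJ, JT) = 90.00° ✓; |JT| = 12.50 ✓; ∠JTK = 93.20° ✓; |TK| = 10.60 ✓; ∠TKZ = 112.8° ✓; |KZ| = 21.90 ✓; ∠(KZ, ZR) = 90.00° ✓; |ZR| = 27.70 ✗.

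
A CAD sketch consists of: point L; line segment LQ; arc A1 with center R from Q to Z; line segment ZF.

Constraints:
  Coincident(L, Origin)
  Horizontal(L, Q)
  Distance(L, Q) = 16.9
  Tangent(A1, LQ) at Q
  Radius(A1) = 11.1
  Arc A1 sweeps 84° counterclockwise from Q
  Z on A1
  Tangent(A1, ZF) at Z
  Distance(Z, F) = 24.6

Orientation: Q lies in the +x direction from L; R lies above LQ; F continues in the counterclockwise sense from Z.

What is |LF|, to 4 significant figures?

45.98

L is at the origin; LQ is horizontal with |LQ| = 16.9 and Q on the +x side, so Q = (16.90, 0.000). Since A1 is tangent to LQ there, RQ ⟂ LQ, so R = Q + (0, 11.1) = (16.90, 11.10). On A1, Q sits at bearing -90° from R; an 84° counterclockwise sweep puts Z at bearing -6°, so Z = R + 11.1·(cos -6°, sin -6°) = (27.94, 9.940). A1 meets ZF tangentially, so RZ is at right angles to ZF, so ZF runs along (−sin -6°, cos -6°); with |ZF| = 24.6, F = (30.51, 34.40). Then |LF| = |F − L| = 45.98.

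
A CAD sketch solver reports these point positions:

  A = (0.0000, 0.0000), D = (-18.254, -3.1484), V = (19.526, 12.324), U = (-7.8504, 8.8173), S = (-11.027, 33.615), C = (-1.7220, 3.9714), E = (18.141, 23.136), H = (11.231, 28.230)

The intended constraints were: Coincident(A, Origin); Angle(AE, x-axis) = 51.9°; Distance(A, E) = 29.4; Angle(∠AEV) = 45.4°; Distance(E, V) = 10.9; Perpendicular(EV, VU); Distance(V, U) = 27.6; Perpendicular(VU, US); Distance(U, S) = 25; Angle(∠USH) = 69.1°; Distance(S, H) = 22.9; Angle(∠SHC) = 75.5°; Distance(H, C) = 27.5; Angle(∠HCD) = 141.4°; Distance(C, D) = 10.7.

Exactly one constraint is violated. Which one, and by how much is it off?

Distance(C, D) = 10.7 — off by 7.30.

A = (0.00, 0.00) ✓; AE at 51.90° ✓; |AE| = 29.40 ✓; ∠AEV = 45.40° ✓; |EV| = 10.90 ✓; ∠(EV, VU) = 90.00° ✓; |VU| = 27.60 ✓; ∠(VU, US) = 90.00° ✓; |US| = 25.00 ✓; ∠USH = 69.10° ✓; |SH| = 22.90 ✓; ∠SHC = 75.50° ✓; |HC| = 27.50 ✓; ∠HCD = 141.4° ✓; |CD| = 18.00 ✗.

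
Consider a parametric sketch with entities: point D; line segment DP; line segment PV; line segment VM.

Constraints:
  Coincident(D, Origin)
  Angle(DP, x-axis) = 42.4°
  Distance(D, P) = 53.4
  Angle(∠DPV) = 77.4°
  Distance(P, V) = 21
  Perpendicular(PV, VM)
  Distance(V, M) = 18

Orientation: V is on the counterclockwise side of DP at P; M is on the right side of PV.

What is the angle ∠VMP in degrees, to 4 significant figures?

49.40°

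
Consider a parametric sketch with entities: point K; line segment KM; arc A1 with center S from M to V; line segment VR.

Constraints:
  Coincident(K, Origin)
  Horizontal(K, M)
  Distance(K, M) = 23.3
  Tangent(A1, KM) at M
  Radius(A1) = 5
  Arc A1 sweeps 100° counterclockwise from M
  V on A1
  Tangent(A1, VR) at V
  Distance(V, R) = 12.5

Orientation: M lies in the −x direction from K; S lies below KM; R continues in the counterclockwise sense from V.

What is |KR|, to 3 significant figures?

31.8

On A1, M sits at bearing 90° from S; a 100° counterclockwise sweep puts V at bearing 190°, so V = S + 5.0·(cos 190°, sin 190°) = (-28.2, -5.87). Since A1 is tangent to VR there, SV ⟂ VR, so VR runs along (−sin 190°, cos 190°); with |VR| = 12.5, R = (-26.1, -18.2). Then |KR| = |R − K| = 31.8.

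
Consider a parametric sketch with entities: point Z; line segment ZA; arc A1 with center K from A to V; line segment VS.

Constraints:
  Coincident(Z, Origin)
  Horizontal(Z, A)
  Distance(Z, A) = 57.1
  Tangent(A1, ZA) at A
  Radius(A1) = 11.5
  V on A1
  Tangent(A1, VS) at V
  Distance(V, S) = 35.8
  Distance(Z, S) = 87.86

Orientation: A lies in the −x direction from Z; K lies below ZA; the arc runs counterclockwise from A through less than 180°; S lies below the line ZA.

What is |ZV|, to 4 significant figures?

68.92

Checks: |KV| = 11.50 ✓; ∠(KV, VS) = 90.00° ✓; |VS| = 35.80 ✓; |ZS| = 87.86 ✓.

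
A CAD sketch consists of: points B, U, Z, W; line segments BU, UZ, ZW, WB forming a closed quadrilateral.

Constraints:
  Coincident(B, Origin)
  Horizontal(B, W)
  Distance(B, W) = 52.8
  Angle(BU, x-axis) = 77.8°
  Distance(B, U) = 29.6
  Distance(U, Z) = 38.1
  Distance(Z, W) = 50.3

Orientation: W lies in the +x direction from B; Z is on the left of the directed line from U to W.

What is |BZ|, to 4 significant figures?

62.15

B is at the origin; BW is horizontal with |BW| = 52.8 and W in +x, so W = (52.8, 0). BU runs at 77.8° with |BU| = 29.6, so U = (6.255, 28.93). Z is determined by |UZ| = 38.1 and |ZW| = 50.3 together: it lies at the intersection of circle(U, 38.1) and circle(W, 50.3). With |UW| = 54.80, the foot of the radical line on UW is 17.56 from U and the perpendicular offset is √(38.1² − 17.56²) = 33.81. Taking the left-of-UW solution: Z = (39.02, 48.38).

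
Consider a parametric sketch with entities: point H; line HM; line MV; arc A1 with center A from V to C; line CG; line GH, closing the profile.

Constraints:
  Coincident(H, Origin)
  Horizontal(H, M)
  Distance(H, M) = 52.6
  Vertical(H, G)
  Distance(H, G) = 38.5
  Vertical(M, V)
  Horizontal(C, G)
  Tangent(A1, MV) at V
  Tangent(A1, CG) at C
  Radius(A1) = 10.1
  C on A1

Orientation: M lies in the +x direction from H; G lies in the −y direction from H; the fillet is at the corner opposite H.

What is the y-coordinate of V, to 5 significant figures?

-28.400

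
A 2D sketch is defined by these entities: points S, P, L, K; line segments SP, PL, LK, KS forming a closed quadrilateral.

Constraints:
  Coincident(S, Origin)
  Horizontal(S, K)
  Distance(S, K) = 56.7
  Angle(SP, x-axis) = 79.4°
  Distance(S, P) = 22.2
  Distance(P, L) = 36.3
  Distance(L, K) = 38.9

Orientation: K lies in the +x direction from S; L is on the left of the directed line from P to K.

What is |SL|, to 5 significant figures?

51.286

S is at the origin; SK is horizontal with |SK| = 56.7 and K in +x, so K = (56.7, 0). SP runs at 79.4° with |SP| = 22.2, so P = (4.0837, 21.821). L is determined by |PL| = 36.3 and |LK| = 38.9 together: it lies at the intersection of circle(P, 36.3) and circle(K, 38.9). With |PK| = 56.962, the foot of the radical line on PK is 26.765 from P and the perpendicular offset is √(36.3² − 26.765²) = 24.522. Taking the left-of-PK solution: L = (38.201, 34.220).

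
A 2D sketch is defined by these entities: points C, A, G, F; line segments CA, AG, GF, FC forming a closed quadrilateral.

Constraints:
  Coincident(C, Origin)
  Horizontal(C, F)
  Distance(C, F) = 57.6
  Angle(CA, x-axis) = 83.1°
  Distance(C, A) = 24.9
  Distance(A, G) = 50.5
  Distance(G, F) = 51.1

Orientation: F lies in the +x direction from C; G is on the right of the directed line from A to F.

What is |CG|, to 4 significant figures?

27.96

C is at the origin; C and F share the same y with |CF| = 57.6 and F in +x, so F = (57.6, 0). CA runs at 83.1° with |CA| = 24.9, so A = (2.991, 24.72). G is determined by |AG| = 50.5 and |GF| = 51.1 together: it lies at the intersection of circle(A, 50.5) and circle(F, 51.1). With |AF| = 59.94, the foot of the radical line on AF is 29.46 from A and the perpendicular offset is √(50.5² − 29.46²) = 41.01. Taking the right-of-AF solution: G = (12.92, -24.79).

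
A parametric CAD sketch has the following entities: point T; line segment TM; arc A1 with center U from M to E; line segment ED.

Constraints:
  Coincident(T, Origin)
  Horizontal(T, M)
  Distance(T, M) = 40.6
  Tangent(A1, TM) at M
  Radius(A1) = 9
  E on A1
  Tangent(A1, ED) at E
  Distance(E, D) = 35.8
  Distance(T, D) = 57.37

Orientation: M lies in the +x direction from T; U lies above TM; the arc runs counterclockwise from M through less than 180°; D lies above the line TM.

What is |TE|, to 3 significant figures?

50.5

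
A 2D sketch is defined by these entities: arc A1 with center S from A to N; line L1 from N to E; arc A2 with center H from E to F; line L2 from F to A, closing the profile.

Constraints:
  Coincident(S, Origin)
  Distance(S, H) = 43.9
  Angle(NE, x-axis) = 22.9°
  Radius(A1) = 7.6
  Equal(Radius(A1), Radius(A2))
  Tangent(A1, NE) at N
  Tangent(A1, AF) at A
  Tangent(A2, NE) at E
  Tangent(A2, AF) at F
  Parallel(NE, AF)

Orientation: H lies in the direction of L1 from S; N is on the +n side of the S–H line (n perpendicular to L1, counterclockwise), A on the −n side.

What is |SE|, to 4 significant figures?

44.55

The slot axis is L1's direction at 22.9°, so u = (cos 22.9°, sin 22.9°) = (0.9212, 0.3891) and n = (−sin 22.9°, cos 22.9°) = (-0.3891, 0.9212). S is at the origin and H lies 43.9 along u from S, so H = 43.9·u = (40.44, 17.08). Tangency of A1 to both parallel lines with radius 7.6 puts N and A at S ± 7.6·n: N = (-2.957, 7.001), A = (2.957, -7.001). Equal radii place E and F the same way about H: E = H + 7.6·n = (37.48, 24.08), F = H − 7.6·n = (43.40, 10.08). Then |SE| = |E − S| = 44.55.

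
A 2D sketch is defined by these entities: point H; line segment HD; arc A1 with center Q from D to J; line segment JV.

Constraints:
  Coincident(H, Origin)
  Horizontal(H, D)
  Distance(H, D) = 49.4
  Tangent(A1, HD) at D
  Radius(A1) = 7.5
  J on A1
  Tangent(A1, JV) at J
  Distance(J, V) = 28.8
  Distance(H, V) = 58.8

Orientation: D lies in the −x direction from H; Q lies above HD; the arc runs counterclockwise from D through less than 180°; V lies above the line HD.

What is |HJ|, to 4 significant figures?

42.81

H is at the origin; HD is horizontal with |HD| = 49.4 and D on the −x side, so D = (-49.40, 0.000). A1 meets HD tangentially, so QD is at right angles to HD, so Q = D + (0, 7.5) = (-49.40, 7.500). Since QJ ⟂ JV (tangency), |QV| = √(7.5² + 28.8²) = 29.76 regardless of where J sits on A1. So V lies on both circle(H, 58.8) and circle(Q, 29.76); the above-HD intersection is V = (-45.68, 37.03). J is the foot of the tangent from V: J = (-41.96, 8.467).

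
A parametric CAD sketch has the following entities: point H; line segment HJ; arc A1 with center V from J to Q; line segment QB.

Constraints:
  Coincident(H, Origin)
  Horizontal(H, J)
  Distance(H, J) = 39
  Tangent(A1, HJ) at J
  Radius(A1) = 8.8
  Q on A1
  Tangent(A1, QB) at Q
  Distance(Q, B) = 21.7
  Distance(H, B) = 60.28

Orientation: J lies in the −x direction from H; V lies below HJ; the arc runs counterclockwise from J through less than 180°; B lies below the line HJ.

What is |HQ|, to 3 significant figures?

47.8

Checks: |VQ| = 8.800 ✓; ∠(VQ, QB) = 90.00° ✓; |QB| = 21.70 ✓; |HB| = 60.28 ✓.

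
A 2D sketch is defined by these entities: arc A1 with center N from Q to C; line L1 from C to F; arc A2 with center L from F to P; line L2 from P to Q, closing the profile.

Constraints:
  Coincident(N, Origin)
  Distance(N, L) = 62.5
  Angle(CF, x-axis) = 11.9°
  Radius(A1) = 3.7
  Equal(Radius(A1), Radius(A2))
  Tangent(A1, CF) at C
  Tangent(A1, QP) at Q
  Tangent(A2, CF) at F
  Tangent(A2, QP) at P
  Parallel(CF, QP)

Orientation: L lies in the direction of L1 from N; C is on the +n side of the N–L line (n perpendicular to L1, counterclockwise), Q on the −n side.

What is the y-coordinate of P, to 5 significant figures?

9.2673

The slot axis is L1's direction at 11.9°, so u = (cos 11.9°, sin 11.9°) = (0.97851, 0.20620) and n = (−sin 11.9°, cos 11.9°) = (-0.20620, 0.97851). N is at the origin and L lies 62.5 along u from N, so L = 62.5·u = (61.157, 12.888). Tangency of A1 to both parallel lines with radius 3.7 puts C and Q at N ± 3.7·n: C = (-0.76296, 3.6205), Q = (0.76296, -3.6205). Equal radii place F and P the same way about L: F = L + 3.7·n = (60.394, 16.508), P = L − 3.7·n = (61.920, 9.2673). So P.y = 9.2673.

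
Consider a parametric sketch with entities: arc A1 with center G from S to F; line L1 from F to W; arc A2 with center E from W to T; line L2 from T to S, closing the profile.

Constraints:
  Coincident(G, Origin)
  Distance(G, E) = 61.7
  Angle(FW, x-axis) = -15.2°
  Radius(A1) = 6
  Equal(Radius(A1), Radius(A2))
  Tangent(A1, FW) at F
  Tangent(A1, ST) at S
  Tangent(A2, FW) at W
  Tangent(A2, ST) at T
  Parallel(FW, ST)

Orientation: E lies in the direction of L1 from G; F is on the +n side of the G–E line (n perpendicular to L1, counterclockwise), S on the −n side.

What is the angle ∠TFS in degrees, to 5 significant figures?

78.994°

The slot axis is L1's direction at -15.2°, so u = (cos -15.2°, sin -15.2°) = (0.96502, -0.26219) and n = (−sin -15.2°, cos -15.2°) = (0.26219, 0.96502). G is at the origin and E lies 61.7 along u from G, so E = 61.7·u = (59.542, -16.177). Tangency of A1 to both parallel lines with radius 6.0 puts F and S at G ± 6.0·n: F = (1.5731, 5.7901), S = (-1.5731, -5.7901). Equal radii place W and T the same way about E: W = E + 6.0·n = (61.115, -10.387), T = E − 6.0·n = (57.968, -21.967). Then cos ∠TFS = FT·FS / (|FT||FS|), giving 78.994°.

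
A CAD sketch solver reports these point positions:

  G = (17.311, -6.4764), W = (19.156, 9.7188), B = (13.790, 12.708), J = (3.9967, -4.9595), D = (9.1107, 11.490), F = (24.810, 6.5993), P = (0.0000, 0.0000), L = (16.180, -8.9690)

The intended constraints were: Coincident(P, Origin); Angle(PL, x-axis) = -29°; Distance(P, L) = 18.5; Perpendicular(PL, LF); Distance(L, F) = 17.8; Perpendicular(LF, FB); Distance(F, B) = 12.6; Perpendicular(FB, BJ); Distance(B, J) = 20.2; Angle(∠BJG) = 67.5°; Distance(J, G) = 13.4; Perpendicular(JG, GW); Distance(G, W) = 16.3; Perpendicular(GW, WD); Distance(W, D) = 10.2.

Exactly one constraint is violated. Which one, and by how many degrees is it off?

Perpendicular(GW, WD) — off by 3.50°.

P = (0.00, 0.00) ✓; PL at -29.00° ✓; |PL| = 18.50 ✓; ∠(PL, LF) = 90.00° ✓; |LF| = 17.80 ✓; ∠(LF, FB) = 90.00° ✓; |FB| = 12.60 ✓; ∠(FB, BJ) = 90.00° ✓; |BJ| = 20.20 ✓; ∠BJG = 67.50° ✓; |JG| = 13.40 ✓; ∠(JG, GW) = 90.00° ✓; |GW| = 16.30 ✓; ∠(GW, WD) = 86.50° ✗; |WD| = 10.20 ✓.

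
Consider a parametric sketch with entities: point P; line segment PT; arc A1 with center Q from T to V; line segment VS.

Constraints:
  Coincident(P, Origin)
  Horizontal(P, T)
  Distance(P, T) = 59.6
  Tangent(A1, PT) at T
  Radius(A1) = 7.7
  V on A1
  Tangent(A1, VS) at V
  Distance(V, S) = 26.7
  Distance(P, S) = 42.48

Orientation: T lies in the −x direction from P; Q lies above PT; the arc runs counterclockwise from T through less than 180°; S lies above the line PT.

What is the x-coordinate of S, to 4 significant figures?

-36.06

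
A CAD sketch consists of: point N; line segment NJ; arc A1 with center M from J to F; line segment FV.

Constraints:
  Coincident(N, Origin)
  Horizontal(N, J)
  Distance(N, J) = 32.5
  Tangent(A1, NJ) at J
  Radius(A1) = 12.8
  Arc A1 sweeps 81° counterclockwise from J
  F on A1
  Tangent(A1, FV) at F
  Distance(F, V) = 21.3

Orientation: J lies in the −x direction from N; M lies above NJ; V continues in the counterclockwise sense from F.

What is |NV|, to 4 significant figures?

35.87

N is at the origin; NJ is horizontal with |NJ| = 32.5 and J on the −x side, so J = (-32.50, 0.000). A1 meets NJ tangentially, so MJ is at right angles to NJ, so M = J + (0, 12.8) = (-32.50, 12.80). On A1, J sits at bearing -90° from M; an 81° counterclockwise sweep puts F at bearing -9°, so F = M + 12.8·(cos -9°, sin -9°) = (-19.86, 10.80). A1 meets FV tangentially, so MF is at right angles to FV, so FV runs along (−sin -9°, cos -9°); with |FV| = 21.3, V = (-16.53, 31.84). Then |NV| = |V − N| = 35.87.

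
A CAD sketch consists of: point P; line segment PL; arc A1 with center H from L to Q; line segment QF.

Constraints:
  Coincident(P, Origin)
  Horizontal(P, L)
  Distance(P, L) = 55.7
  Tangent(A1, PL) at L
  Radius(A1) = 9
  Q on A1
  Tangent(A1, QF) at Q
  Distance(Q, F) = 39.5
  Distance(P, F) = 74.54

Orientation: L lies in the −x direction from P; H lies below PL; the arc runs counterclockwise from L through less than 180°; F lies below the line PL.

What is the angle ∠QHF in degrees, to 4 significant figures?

77.16°

P is at the origin; P and L share the same y with |PL| = 55.7 and L on the −x side, so L = (-55.70, 0.000). A1 meets PL tangentially, so HL is at right angles to PL, so H = L + (0, -9) = (-55.70, -9.000). Since HQ ⟂ QF (tangency), |HF| = √(9.0² + 39.5²) = 40.51 regardless of where Q sits on A1. So F lies on both circle(P, 74.54) and circle(H, 40.51); the below-PL intersection is F = (-55.72, -49.51). Q is the foot of the tangent from F: Q = (-64.48, -11.00).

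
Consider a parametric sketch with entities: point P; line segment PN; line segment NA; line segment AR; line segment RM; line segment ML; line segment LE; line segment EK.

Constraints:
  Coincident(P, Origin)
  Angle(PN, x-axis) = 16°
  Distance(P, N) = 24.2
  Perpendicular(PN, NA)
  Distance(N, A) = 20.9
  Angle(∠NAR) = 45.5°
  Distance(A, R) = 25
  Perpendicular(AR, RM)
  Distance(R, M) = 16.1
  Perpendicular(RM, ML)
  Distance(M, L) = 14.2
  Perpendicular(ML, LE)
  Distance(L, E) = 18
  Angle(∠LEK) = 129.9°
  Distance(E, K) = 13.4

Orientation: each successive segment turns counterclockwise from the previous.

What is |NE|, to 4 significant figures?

17.24

P is at the origin; PN runs at 16.0° with length 24.2, so N = (23.26, 6.670). PN is perpendicular to NA, so NA runs at 106.0°; with |NA| = 20.9, A = (17.50, 26.76). ∠NAR = 45.5° gives AR at -119.5° from the x-axis; with |AR| = 25.0, R = (5.191, 5.002). The perpendicularity gives RM at right angles to AR, so RM runs at -29.50°; with |RM| = 16.1, M = (19.20, -2.926). The perpendicularity gives ML at right angles to RM, so ML runs at 60.50°; with |ML| = 14.2, L = (26.20, 9.433). ML ⟂ LE, so LE runs at 150.5°; with |LE| = 18.0, E = (10.53, 18.30). Then |NE| = |E − N| = 17.24.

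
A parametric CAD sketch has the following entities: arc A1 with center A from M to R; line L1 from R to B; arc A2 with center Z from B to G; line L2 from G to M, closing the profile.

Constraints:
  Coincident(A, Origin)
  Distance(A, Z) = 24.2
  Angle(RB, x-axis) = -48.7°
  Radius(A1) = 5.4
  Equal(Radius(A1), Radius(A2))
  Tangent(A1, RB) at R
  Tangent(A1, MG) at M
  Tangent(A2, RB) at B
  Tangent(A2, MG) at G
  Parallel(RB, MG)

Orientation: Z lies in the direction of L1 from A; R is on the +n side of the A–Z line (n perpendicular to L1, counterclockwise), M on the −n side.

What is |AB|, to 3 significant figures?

24.8

Tangency of A1 to both parallel lines with radius 5.4 puts R and M at A ± 5.4·n: R = (4.06, 3.56), M = (-4.06, -3.56). Equal radii place B and G the same way about Z: B = Z + 5.4·n = (20.0, -14.6), G = Z − 5.4·n = (11.9, -21.7). Then |AB| = |B − A| = 24.8.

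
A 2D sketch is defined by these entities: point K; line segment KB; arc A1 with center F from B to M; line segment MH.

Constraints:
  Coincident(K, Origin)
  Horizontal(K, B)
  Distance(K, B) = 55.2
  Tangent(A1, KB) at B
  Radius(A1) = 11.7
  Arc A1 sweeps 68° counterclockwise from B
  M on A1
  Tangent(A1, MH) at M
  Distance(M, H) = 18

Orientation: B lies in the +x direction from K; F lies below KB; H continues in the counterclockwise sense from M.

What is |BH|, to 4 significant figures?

29.76

K is at the origin; K and B share the same y with |KB| = 55.2 and B on the +x side, so B = (55.20, 0.000). A1 meets KB tangentially, so FB is at right angles to KB, so F = B + (0, -11.7) = (55.20, -11.70). On A1, B sits at bearing 90° from F; a 68° counterclockwise sweep puts M at bearing 158°, so M = F + 11.7·(cos 158°, sin 158°) = (44.35, -7.317). The tangent condition forces FM to be normal to MH, so MH runs along (−sin 158°, cos 158°); with |MH| = 18.0, H = (37.61, -24.01). Then |BH| = |H − B| = 29.76.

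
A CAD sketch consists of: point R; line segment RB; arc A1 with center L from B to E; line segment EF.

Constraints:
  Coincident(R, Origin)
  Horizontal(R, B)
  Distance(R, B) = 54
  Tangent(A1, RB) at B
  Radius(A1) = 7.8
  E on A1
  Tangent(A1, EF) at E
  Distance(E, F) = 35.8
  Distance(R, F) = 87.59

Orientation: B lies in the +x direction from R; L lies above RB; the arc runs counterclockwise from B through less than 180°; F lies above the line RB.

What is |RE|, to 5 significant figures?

60.355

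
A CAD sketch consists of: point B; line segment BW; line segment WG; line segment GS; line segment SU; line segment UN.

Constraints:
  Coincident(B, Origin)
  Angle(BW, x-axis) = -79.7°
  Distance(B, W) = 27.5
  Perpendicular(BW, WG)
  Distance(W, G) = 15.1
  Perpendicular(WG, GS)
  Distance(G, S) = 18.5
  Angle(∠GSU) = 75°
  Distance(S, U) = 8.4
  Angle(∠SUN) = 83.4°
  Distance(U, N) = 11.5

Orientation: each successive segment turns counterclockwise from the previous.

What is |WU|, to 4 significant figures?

17.76

B is at the origin; BW runs at -79.7° with length 27.5, so W = (4.917, -27.06). The perpendicularity gives WG at right angles to BW, so WG runs at 10.30°; with |WG| = 15.1, G = (19.77, -24.36). WG is perpendicular to GS, so GS runs at 100.3°; with |GS| = 18.5, S = (16.47, -6.155). ∠GSU = 75.0° gives SU at -154.7° from the x-axis; with |SU| = 8.4, U = (8.872, -9.745). Then |WU| = |U − W| = 17.76.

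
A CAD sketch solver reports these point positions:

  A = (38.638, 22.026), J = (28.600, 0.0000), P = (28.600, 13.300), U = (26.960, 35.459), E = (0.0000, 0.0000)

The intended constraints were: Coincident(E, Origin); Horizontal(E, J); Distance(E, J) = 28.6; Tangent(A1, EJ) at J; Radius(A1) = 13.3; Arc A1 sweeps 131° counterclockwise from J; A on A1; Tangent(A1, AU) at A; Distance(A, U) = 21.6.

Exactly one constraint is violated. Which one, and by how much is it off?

Distance(A, U) = 21.6 — off by 3.80.

E = (0.00, 0.00) ✓; E.y = 0.00, J.y = 0.00 ✓; |EJ| = 28.60 ✓; ∠(PJ, JE) = 90.00° ✓; |PJ| = 13.30 ✓; bearing(P→A) − bearing(P→J) = 131.0° ✓; |PA| = 13.30 ✓; ∠(PA, AU) = 90.00° ✓; |AU| = 17.80 ✗.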